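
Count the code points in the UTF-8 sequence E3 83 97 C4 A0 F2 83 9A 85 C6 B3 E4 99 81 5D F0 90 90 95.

7

Byte at offset 0: 0xE3 = 11100011 → 3-byte char (#1). Advance 3.
Byte at offset 3: 0xC4 = 11000100 → 2-byte char (#2). Advance 2.
Byte at offset 5: 0xF2 = 11110010 → 4-byte char (#3). Advance 4.
Byte at offset 9: 0xC6 = 11000110 → 2-byte char (#4). Advance 2.
Byte at offset 11: 0xE4 = 11100100 → 3-byte char (#5). Advance 3.
Byte at offset 14: 0x5D = 01011101 → 1-byte char (#6). Advance 1.
Byte at offset 15: 0xF0 = 11110000 → 4-byte char (#7). Advance 4.
Reached end at offset 19 after 7 code points.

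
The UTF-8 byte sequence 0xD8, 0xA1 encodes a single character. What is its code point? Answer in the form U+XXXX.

U+0621

Leading byte 0xD8 = 11011000 matches 110xxxxx → 2-byte sequence.
Byte 1: 0xD8 = 11011000, payload 11000 (5 bits).
Byte 2: 0xA1 = 10100001 (10xxxxxx ✓), payload 100001.
Concatenate: 11000100001 = 0x621 (11 bits → U+0621).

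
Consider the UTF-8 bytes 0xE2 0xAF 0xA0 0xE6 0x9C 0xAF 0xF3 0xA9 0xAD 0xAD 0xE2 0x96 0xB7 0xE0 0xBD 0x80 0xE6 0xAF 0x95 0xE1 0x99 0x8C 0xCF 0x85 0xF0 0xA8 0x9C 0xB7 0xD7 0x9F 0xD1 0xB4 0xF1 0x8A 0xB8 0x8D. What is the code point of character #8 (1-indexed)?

Offset 0: leading byte 0xE2 = 11100010 → 3-byte char #1 = E2 AF A0.
Offset 3: leading byte 0xE6 = 11100110 → 3-byte char #2 = E6 9C AF.
Offset 6: leading byte 0xF3 = 11110011 → 4-byte char #3 = F3 A9 AD AD.
Offset 10: leading byte 0xE2 = 11100010 → 3-byte char #4 = E2 96 B7.
Offset 13: leading byte 0xE0 = 11100000 → 3-byte char #5 = E0 BD 80.
Offset 16: leading byte 0xE6 = 11100110 → 3-byte char #6 = E6 AF 95.
Offset 19: leading byte 0xE1 = 11100001 → 3-byte char #7 = E1 99 8C.
Offset 22: leading byte 0xCF = 11001111 → 2-byte char #8 = CF 85.
Leading byte 0xCF = 11001111 matches 110xxxxx → 2-byte sequence.
Byte 1: 0xCF = 11001111, payload 01111 (5 bits).
Byte 2: 0x85 = 10000101 (10xxxxxx ✓), payload 000101.
Concatenate: 01111000101 = 0x3C5 (11 bits → U+03C5).

U+03C5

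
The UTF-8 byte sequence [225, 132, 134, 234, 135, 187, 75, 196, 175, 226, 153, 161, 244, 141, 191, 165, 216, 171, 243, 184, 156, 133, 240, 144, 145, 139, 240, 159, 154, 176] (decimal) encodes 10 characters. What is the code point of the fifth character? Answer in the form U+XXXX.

U+2661

Offset 0: leading byte 0xE1 = 11100001 → 3-byte char #1 = E1 84 86.
Offset 3: leading byte 0xEA = 11101010 → 3-byte char #2 = EA 87 BB.
Offset 6: leading byte 0x4B = 01001011 → 1-byte char #3 = 4B.
Offset 7: leading byte 0xC4 = 11000100 → 2-byte char #4 = C4 AF.
Offset 9: leading byte 0xE2 = 11100010 → 3-byte char #5 = E2 99 A1.
Leading byte 0xE2 = 11100010 matches 1110xxxx → 3-byte sequence.
Byte 1: 0xE2 = 11100010, payload 0010 (4 bits).
Byte 2: 0x99 = 10011001 (10xxxxxx ✓), payload 011001.
Byte 3: 0xA1 = 10100001 (10xxxxxx ✓), payload 100001.
Concatenate: 0010011001100001 = 0x2661 (16 bits → U+2661).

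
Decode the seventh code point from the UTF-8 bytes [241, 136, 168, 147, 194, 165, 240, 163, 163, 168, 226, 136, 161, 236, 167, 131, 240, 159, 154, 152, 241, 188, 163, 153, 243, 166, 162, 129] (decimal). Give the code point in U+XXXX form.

U+7C8D9

Offset 0: leading byte 0xF1 = 11110001 → 4-byte char #1 = F1 88 A8 93.
Offset 4: leading byte 0xC2 = 11000010 → 2-byte char #2 = C2 A5.
Offset 6: leading byte 0xF0 = 11110000 → 4-byte char #3 = F0 A3 A3 A8.
Offset 10: leading byte 0xE2 = 11100010 → 3-byte char #4 = E2 88 A1.
Offset 13: leading byte 0xEC = 11101100 → 3-byte char #5 = EC A7 83.
Offset 16: leading byte 0xF0 = 11110000 → 4-byte char #6 = F0 9F 9A 98.
Offset 20: leading byte 0xF1 = 11110001 → 4-byte char #7 = F1 BC A3 99.
Leading byte 0xF1 = 11110001 matches 11110xxx → 4-byte sequence.
Byte 1: 0xF1 = 11110001, payload 001 (3 bits).
Byte 2: 0xBC = 10111100 (10xxxxxx ✓), payload 111100.
Byte 3: 0xA3 = 10100011 (10xxxxxx ✓), payload 100011.
Byte 4: 0x99 = 10011001 (10xxxxxx ✓), payload 011001.
Concatenate: 001111100100011011001 = 0x7C8D9 (21 bits → U+7C8D9).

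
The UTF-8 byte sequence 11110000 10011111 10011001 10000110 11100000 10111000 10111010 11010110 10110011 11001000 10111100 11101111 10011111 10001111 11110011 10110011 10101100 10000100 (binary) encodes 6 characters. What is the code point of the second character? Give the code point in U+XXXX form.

U+0E3A

Offset 0: leading byte 0xF0 = 11110000 → 4-byte char #1 = F0 9F 99 86.
Offset 4: leading byte 0xE0 = 11100000 → 3-byte char #2 = E0 B8 BA.
Leading byte 0xE0 = 11100000 matches 1110xxxx → 3-byte sequence.
Byte 1: 0xE0 = 11100000, payload 0000 (4 bits).
Byte 2: 0xB8 = 10111000 (10xxxxxx ✓), payload 111000.
Byte 3: 0xBA = 10111010 (10xxxxxx ✓), payload 111010.
Concatenate: 0000111000111010 = 0xE3A (16 bits → U+0E3A).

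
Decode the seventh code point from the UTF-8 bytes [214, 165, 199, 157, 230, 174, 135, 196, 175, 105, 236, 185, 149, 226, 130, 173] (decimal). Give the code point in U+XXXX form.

Offset 0: leading byte 0xD6 = 11010110 → 2-byte char #1 = D6 A5.
Offset 2: leading byte 0xC7 = 11000111 → 2-byte char #2 = C7 9D.
Offset 4: leading byte 0xE6 = 11100110 → 3-byte char #3 = E6 AE 87.
Offset 7: leading byte 0xC4 = 11000100 → 2-byte char #4 = C4 AF.
Offset 9: leading byte 0x69 = 01101001 → 1-byte char #5 = 69.
Offset 10: leading byte 0xEC = 11101100 → 3-byte char #6 = EC B9 95.
Offset 13: leading byte 0xE2 = 11100010 → 3-byte char #7 = E2 82 AD.
Leading byte 0xE2 = 11100010 matches 1110xxxx → 3-byte sequence.
Byte 1: 0xE2 = 11100010, payload 0010 (4 bits).
Byte 2: 0x82 = 10000010 (10xxxxxx ✓), payload 000010.
Byte 3: 0xAD = 10101101 (10xxxxxx ✓), payload 101101.
Concatenate: 0010000010101101 = 0x20AD (16 bits → U+20AD).

U+20AD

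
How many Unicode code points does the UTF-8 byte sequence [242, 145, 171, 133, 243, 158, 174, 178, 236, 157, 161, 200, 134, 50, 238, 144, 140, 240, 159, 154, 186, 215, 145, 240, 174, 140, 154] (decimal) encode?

9

Byte at offset 0: 0xF2 = 11110010 → 4-byte char (#1). Advance 4.
Byte at offset 4: 0xF3 = 11110011 → 4-byte char (#2). Advance 4.
Byte at offset 8: 0xEC = 11101100 → 3-byte char (#3). Advance 3.
Byte at offset 11: 0xC8 = 11001000 → 2-byte char (#4). Advance 2.
Byte at offset 13: 0x32 = 00110010 → 1-byte char (#5). Advance 1.
Byte at offset 14: 0xEE = 11101110 → 3-byte char (#6). Advance 3.
Byte at offset 17: 0xF0 = 11110000 → 4-byte char (#7). Advance 4.
Byte at offset 21: 0xD7 = 11010111 → 2-byte char (#8). Advance 2.
Byte at offset 23: 0xF0 = 11110000 → 4-byte char (#9). Advance 4.
Reached end at offset 27 after 9 code points.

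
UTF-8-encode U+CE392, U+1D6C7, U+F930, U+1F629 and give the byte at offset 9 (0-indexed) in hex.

U+CE392 → 4-byte form F3 8E 8E 92 at offsets 0–3.
U+1D6C7 → 4-byte form F0 9D 9B 87 at offsets 4–7.
U+F930 → 3-byte form EF A4 B0 at offsets 8–10.
Offset 9 falls in char 3's range; it's byte 2 of EF A4 B0 = 0xA4.

0xA4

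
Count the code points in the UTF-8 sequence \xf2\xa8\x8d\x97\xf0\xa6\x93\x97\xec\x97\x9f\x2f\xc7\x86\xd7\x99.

6

Byte at offset 0: 0xF2 = 11110010 → 4-byte char (#1). Advance 4.
Byte at offset 4: 0xF0 = 11110000 → 4-byte char (#2). Advance 4.
Byte at offset 8: 0xEC = 11101100 → 3-byte char (#3). Advance 3.
Byte at offset 11: 0x2F = 00101111 → 1-byte char (#4). Advance 1.
Byte at offset 12: 0xC7 = 11000111 → 2-byte char (#5). Advance 2.
Byte at offset 14: 0xD7 = 11010111 → 2-byte char (#6). Advance 2.
Reached end at offset 16 after 6 code points.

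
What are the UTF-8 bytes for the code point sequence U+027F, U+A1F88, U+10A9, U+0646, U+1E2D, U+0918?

U+027F: 2-byte form → C9 BF.
U+A1F88: 4-byte form → F2 A1 BE 88.
U+10A9: 3-byte form → E1 82 A9.
U+0646: 2-byte form → D9 86.
U+1E2D: 3-byte form → E1 B8 AD.
U+0918: 3-byte form → E0 A4 98.
Concatenated (17 bytes): C9 BF F2 A1 BE 88 E1 82 A9 D9 86 E1 B8 AD E0 A4 98.

C9 BF F2 A1 BE 88 E1 82 A9 D9 86 E1 B8 AD E0 A4 98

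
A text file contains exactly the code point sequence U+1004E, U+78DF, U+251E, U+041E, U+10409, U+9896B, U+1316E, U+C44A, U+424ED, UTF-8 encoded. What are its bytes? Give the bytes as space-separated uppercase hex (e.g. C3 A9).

F0 90 81 8E E7 A3 9F E2 94 9E D0 9E F0 90 90 89 F2 98 A5 AB F0 93 85 AE EC 91 8A F1 82 93 AD

U+1004E: 4-byte form → F0 90 81 8E.
U+78DF: 3-byte form → E7 A3 9F.
U+251E: 3-byte form → E2 94 9E.
U+041E: 2-byte form → D0 9E.
U+10409: 4-byte form → F0 90 90 89.
U+9896B: 4-byte form → F2 98 A5 AB.
U+1316E: 4-byte form → F0 93 85 AE.
U+C44A: 3-byte form → EC 91 8A.
U+424ED: 4-byte form → F1 82 93 AD.
Concatenated (31 bytes): F0 90 81 8E E7 A3 9F E2 94 9E D0 9E F0 90 90 89 F2 98 A5 AB F0 93 85 AE EC 91 8A F1 82 93 AD.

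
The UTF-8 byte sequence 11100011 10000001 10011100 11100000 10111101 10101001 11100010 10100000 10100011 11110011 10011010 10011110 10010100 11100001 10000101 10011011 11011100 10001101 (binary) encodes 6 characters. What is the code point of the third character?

U+2823

Offset 0: leading byte 0xE3 = 11100011 → 3-byte char #1 = E3 81 9C.
Offset 3: leading byte 0xE0 = 11100000 → 3-byte char #2 = E0 BD A9.
Offset 6: leading byte 0xE2 = 11100010 → 3-byte char #3 = E2 A0 A3.
Leading byte 0xE2 = 11100010 matches 1110xxxx → 3-byte sequence.
Byte 1: 0xE2 = 11100010, payload 0010 (4 bits).
Byte 2: 0xA0 = 10100000 (10xxxxxx ✓), payload 100000.
Byte 3: 0xA3 = 10100011 (10xxxxxx ✓), payload 100011.
Concatenate: 0010100000100011 = 0x2823 (16 bits → U+2823).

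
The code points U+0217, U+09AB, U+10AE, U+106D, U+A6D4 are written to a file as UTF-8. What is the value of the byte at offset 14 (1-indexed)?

1-indexed offset 14 is 0-indexed offset 13.
U+0217 → 2-byte form C8 97 at offsets 0–1.
U+09AB → 3-byte form E0 A6 AB at offsets 2–4.
U+10AE → 3-byte form E1 82 AE at offsets 5–7.
U+106D → 3-byte form E1 81 AD at offsets 8–10.
U+A6D4 → 3-byte form EA 9B 94 at offsets 11–13.
Offset 13 falls in char 5's range; it's byte 3 of EA 9B 94 = 0x94.

0x94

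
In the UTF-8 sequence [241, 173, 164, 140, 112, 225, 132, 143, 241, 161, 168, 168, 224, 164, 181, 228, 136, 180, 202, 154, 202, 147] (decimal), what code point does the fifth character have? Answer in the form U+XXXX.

Offset 0: leading byte 0xF1 = 11110001 → 4-byte char #1 = F1 AD A4 8C.
Offset 4: leading byte 0x70 = 01110000 → 1-byte char #2 = 70.
Offset 5: leading byte 0xE1 = 11100001 → 3-byte char #3 = E1 84 8F.
Offset 8: leading byte 0xF1 = 11110001 → 4-byte char #4 = F1 A1 A8 A8.
Offset 12: leading byte 0xE0 = 11100000 → 3-byte char #5 = E0 A4 B5.
Leading byte 0xE0 = 11100000 matches 1110xxxx → 3-byte sequence.
Byte 1: 0xE0 = 11100000, payload 0000 (4 bits).
Byte 2: 0xA4 = 10100100 (10xxxxxx ✓), payload 100100.
Byte 3: 0xB5 = 10110101 (10xxxxxx ✓), payload 110101.
Concatenate: 0000100100110101 = 0x935 (16 bits → U+0935).

U+0935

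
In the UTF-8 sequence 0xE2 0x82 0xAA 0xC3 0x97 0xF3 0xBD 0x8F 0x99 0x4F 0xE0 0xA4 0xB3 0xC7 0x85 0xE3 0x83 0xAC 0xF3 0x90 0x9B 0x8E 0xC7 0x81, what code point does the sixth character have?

Offset 0: leading byte 0xE2 = 11100010 → 3-byte char #1 = E2 82 AA.
Offset 3: leading byte 0xC3 = 11000011 → 2-byte char #2 = C3 97.
Offset 5: leading byte 0xF3 = 11110011 → 4-byte char #3 = F3 BD 8F 99.
Offset 9: leading byte 0x4F = 01001111 → 1-byte char #4 = 4F.
Offset 10: leading byte 0xE0 = 11100000 → 3-byte char #5 = E0 A4 B3.
Offset 13: leading byte 0xC7 = 11000111 → 2-byte char #6 = C7 85.
Leading byte 0xC7 = 11000111 matches 110xxxxx → 2-byte sequence.
Byte 1: 0xC7 = 11000111, payload 00111 (5 bits).
Byte 2: 0x85 = 10000101 (10xxxxxx ✓), payload 000101.
Concatenate: 00111000101 = 0x1C5 (11 bits → U+01C5).

U+01C5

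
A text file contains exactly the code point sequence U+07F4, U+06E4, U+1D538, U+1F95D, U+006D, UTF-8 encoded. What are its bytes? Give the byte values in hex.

U+07F4: 2-byte form → DF B4.
U+06E4: 2-byte form → DB A4.
U+1D538: 4-byte form → F0 9D 94 B8.
U+1F95D: 4-byte form → F0 9F A5 9D.
U+006D: 1-byte form → 6D.
Concatenated (13 bytes): DF B4 DB A4 F0 9D 94 B8 F0 9F A5 9D 6D.

DF B4 DB A4 F0 9D 94 B8 F0 9F A5 9D 6D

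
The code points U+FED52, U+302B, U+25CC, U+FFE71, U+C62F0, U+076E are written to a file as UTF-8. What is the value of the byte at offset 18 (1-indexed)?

0xB0

1-indexed offset 18 is 0-indexed offset 17.
U+FED52 → 4-byte form F3 BE B5 92 at offsets 0–3.
U+302B → 3-byte form E3 80 AB at offsets 4–6.
U+25CC → 3-byte form E2 97 8C at offsets 7–9.
U+FFE71 → 4-byte form F3 BF B9 B1 at offsets 10–13.
U+C62F0 → 4-byte form F3 86 8B B0 at offsets 14–17.
Offset 17 falls in char 5's range; it's byte 4 of F3 86 8B B0 = 0xB0.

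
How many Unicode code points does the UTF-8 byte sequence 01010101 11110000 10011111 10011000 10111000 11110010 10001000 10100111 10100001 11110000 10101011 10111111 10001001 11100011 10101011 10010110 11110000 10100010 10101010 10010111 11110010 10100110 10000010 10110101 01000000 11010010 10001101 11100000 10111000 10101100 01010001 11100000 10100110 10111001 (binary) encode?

Byte at offset 0: 0x55 = 01010101 → 1-byte char (#1). Advance 1.
Byte at offset 1: 0xF0 = 11110000 → 4-byte char (#2). Advance 4.
Byte at offset 5: 0xF2 = 11110010 → 4-byte char (#3). Advance 4.
Byte at offset 9: 0xF0 = 11110000 → 4-byte char (#4). Advance 4.
Byte at offset 13: 0xE3 = 11100011 → 3-byte char (#5). Advance 3.
Byte at offset 16: 0xF0 = 11110000 → 4-byte char (#6). Advance 4.
Byte at offset 20: 0xF2 = 11110010 → 4-byte char (#7). Advance 4.
Byte at offset 24: 0x40 = 01000000 → 1-byte char (#8). Advance 1.
Byte at offset 25: 0xD2 = 11010010 → 2-byte char (#9). Advance 2.
Byte at offset 27: 0xE0 = 11100000 → 3-byte char (#10). Advance 3.
Byte at offset 30: 0x51 = 01010001 → 1-byte char (#11). Advance 1.
Byte at offset 31: 0xE0 = 11100000 → 3-byte char (#12). Advance 3.
Reached end at offset 34 after 12 code points.

12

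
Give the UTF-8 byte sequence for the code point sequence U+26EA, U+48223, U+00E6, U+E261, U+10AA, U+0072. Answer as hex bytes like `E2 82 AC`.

E2 9B AA F1 88 88 A3 C3 A6 EE 89 A1 E1 82 AA 72

U+26EA: 3-byte form → E2 9B AA.
U+48223: 4-byte form → F1 88 88 A3.
U+00E6: 2-byte form → C3 A6.
U+E261: 3-byte form → EE 89 A1.
U+10AA: 3-byte form → E1 82 AA.
U+0072: 1-byte form → 72.
Concatenated (16 bytes): E2 9B AA F1 88 88 A3 C3 A6 EE 89 A1 E1 82 AA 72.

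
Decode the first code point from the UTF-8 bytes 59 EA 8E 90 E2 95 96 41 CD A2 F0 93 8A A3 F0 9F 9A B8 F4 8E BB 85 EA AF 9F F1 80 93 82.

Offset 0: leading byte 0x59 = 01011001 → 1-byte char #1 = 59.
Leading byte 0x59 = 01011001 matches 0xxxxxxx → 1-byte sequence.
Byte 1: 0x59 = 01011001, payload 1011001 (7 bits).
Concatenate: 1011001 = 0x59 (7 bits → U+0059).

U+0059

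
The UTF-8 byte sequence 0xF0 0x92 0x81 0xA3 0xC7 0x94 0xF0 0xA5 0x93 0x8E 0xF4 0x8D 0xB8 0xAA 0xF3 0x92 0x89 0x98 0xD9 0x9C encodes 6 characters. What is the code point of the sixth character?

U+065C

Offset 0: leading byte 0xF0 = 11110000 → 4-byte char #1 = F0 92 81 A3.
Offset 4: leading byte 0xC7 = 11000111 → 2-byte char #2 = C7 94.
Offset 6: leading byte 0xF0 = 11110000 → 4-byte char #3 = F0 A5 93 8E.
Offset 10: leading byte 0xF4 = 11110100 → 4-byte char #4 = F4 8D B8 AA.
Offset 14: leading byte 0xF3 = 11110011 → 4-byte char #5 = F3 92 89 98.
Offset 18: leading byte 0xD9 = 11011001 → 2-byte char #6 = D9 9C.
Leading byte 0xD9 = 11011001 matches 110xxxxx → 2-byte sequence.
Byte 1: 0xD9 = 11011001, payload 11001 (5 bits).
Byte 2: 0x9C = 10011100 (10xxxxxx ✓), payload 011100.
Concatenate: 11001011100 = 0x65C (11 bits → U+065C).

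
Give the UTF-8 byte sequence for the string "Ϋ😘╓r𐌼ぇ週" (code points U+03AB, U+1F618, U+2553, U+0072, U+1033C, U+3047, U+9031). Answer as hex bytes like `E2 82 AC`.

CE AB F0 9F 98 98 E2 95 93 72 F0 90 8C BC E3 81 87 E9 80 B1

U+03AB: 2-byte form → CE AB.
U+1F618: 4-byte form → F0 9F 98 98.
U+2553: 3-byte form → E2 95 93.
U+0072: 1-byte form → 72.
U+1033C: 4-byte form → F0 90 8C BC.
U+3047: 3-byte form → E3 81 87.
U+9031: 3-byte form → E9 80 B1.
Concatenated (20 bytes): CE AB F0 9F 98 98 E2 95 93 72 F0 90 8C BC E3 81 87 E9 80 B1.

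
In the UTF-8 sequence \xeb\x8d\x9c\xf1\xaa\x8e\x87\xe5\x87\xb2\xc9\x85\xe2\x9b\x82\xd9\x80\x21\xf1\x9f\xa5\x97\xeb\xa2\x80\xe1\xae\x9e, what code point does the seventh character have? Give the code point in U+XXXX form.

Offset 0: leading byte 0xEB = 11101011 → 3-byte char #1 = EB 8D 9C.
Offset 3: leading byte 0xF1 = 11110001 → 4-byte char #2 = F1 AA 8E 87.
Offset 7: leading byte 0xE5 = 11100101 → 3-byte char #3 = E5 87 B2.
Offset 10: leading byte 0xC9 = 11001001 → 2-byte char #4 = C9 85.
Offset 12: leading byte 0xE2 = 11100010 → 3-byte char #5 = E2 9B 82.
Offset 15: leading byte 0xD9 = 11011001 → 2-byte char #6 = D9 80.
Offset 17: leading byte 0x21 = 00100001 → 1-byte char #7 = 21.
Leading byte 0x21 = 00100001 matches 0xxxxxxx → 1-byte sequence.
Byte 1: 0x21 = 00100001, payload 0100001 (7 bits).
Concatenate: 0100001 = 0x21 (7 bits → U+0021).

U+0021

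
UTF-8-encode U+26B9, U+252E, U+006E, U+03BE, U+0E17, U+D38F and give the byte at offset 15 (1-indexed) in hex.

0x8F

1-indexed offset 15 is 0-indexed offset 14.
U+26B9 → 3-byte form E2 9A B9 at offsets 0–2.
U+252E → 3-byte form E2 94 AE at offsets 3–5.
U+006E → 1-byte form 6E at offsets 6–6.
U+03BE → 2-byte form CE BE at offsets 7–8.
U+0E17 → 3-byte form E0 B8 97 at offsets 9–11.
U+D38F → 3-byte form ED 8E 8F at offsets 12–14.
Offset 14 falls in char 6's range; it's byte 3 of ED 8E 8F = 0x8F.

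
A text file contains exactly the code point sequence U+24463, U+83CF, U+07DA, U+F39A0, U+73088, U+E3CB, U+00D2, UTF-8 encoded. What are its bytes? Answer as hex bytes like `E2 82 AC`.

F0 A4 91 A3 E8 8F 8F DF 9A F3 B3 A6 A0 F1 B3 82 88 EE 8F 8B C3 92

U+24463: 4-byte form → F0 A4 91 A3.
U+83CF: 3-byte form → E8 8F 8F.
U+07DA: 2-byte form → DF 9A.
U+F39A0: 4-byte form → F3 B3 A6 A0.
U+73088: 4-byte form → F1 B3 82 88.
U+E3CB: 3-byte form → EE 8F 8B.
U+00D2: 2-byte form → C3 92.
Concatenated (22 bytes): F0 A4 91 A3 E8 8F 8F DF 9A F3 B3 A6 A0 F1 B3 82 88 EE 8F 8B C3 92.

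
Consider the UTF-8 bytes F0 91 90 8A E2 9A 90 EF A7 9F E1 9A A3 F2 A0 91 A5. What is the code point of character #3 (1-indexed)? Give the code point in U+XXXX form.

Offset 0: leading byte 0xF0 = 11110000 → 4-byte char #1 = F0 91 90 8A.
Offset 4: leading byte 0xE2 = 11100010 → 3-byte char #2 = E2 9A 90.
Offset 7: leading byte 0xEF = 11101111 → 3-byte char #3 = EF A7 9F.
Leading byte 0xEF = 11101111 matches 1110xxxx → 3-byte sequence.
Byte 1: 0xEF = 11101111, payload 1111 (4 bits).
Byte 2: 0xA7 = 10100111 (10xxxxxx ✓), payload 100111.
Byte 3: 0x9F = 10011111 (10xxxxxx ✓), payload 011111.
Concatenate: 1111100111011111 = 0xF9DF (16 bits → U+F9DF).

U+F9DF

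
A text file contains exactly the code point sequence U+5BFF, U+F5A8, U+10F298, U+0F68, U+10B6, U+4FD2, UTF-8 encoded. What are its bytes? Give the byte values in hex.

E5 AF BF EF 96 A8 F4 8F 8A 98 E0 BD A8 E1 82 B6 E4 BF 92

U+5BFF: 3-byte form → E5 AF BF.
U+F5A8: 3-byte form → EF 96 A8.
U+10F298: 4-byte form → F4 8F 8A 98.
U+0F68: 3-byte form → E0 BD A8.
U+10B6: 3-byte form → E1 82 B6.
U+4FD2: 3-byte form → E4 BF 92.
Concatenated (19 bytes): E5 AF BF EF 96 A8 F4 8F 8A 98 E0 BD A8 E1 82 B6 E4 BF 92.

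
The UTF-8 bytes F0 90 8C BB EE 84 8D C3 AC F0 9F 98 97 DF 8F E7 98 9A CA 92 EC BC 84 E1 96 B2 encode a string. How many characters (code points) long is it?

9

Byte at offset 0: 0xF0 = 11110000 → 4-byte char (#1). Advance 4.
Byte at offset 4: 0xEE = 11101110 → 3-byte char (#2). Advance 3.
Byte at offset 7: 0xC3 = 11000011 → 2-byte char (#3). Advance 2.
Byte at offset 9: 0xF0 = 11110000 → 4-byte char (#4). Advance 4.
Byte at offset 13: 0xDF = 11011111 → 2-byte char (#5). Advance 2.
Byte at offset 15: 0xE7 = 11100111 → 3-byte char (#6). Advance 3.
Byte at offset 18: 0xCA = 11001010 → 2-byte char (#7). Advance 2.
Byte at offset 20: 0xEC = 11101100 → 3-byte char (#8). Advance 3.
Byte at offset 23: 0xE1 = 11100001 → 3-byte char (#9). Advance 3.
Reached end at offset 26 after 9 code points.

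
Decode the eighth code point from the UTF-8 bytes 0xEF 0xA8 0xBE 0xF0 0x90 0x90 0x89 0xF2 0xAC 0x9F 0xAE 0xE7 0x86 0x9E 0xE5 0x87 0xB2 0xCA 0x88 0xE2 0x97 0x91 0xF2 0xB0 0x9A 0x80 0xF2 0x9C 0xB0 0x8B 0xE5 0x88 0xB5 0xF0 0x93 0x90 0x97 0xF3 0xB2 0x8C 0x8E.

Offset 0: leading byte 0xEF = 11101111 → 3-byte char #1 = EF A8 BE.
Offset 3: leading byte 0xF0 = 11110000 → 4-byte char #2 = F0 90 90 89.
Offset 7: leading byte 0xF2 = 11110010 → 4-byte char #3 = F2 AC 9F AE.
Offset 11: leading byte 0xE7 = 11100111 → 3-byte char #4 = E7 86 9E.
Offset 14: leading byte 0xE5 = 11100101 → 3-byte char #5 = E5 87 B2.
Offset 17: leading byte 0xCA = 11001010 → 2-byte char #6 = CA 88.
Offset 19: leading byte 0xE2 = 11100010 → 3-byte char #7 = E2 97 91.
Offset 22: leading byte 0xF2 = 11110010 → 4-byte char #8 = F2 B0 9A 80.
Leading byte 0xF2 = 11110010 matches 11110xxx → 4-byte sequence.
Byte 1: 0xF2 = 11110010, payload 010 (3 bits).
Byte 2: 0xB0 = 10110000 (10xxxxxx ✓), payload 110000.
Byte 3: 0x9A = 10011010 (10xxxxxx ✓), payload 011010.
Byte 4: 0x80 = 10000000 (10xxxxxx ✓), payload 000000.
Concatenate: 010110000011010000000 = 0xB0680 (21 bits → U+B0680).

U+B0680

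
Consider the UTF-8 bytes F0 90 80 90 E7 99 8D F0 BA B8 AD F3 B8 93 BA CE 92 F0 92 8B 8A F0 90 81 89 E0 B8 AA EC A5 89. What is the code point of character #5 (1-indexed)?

U+0392

Offset 0: leading byte 0xF0 = 11110000 → 4-byte char #1 = F0 90 80 90.
Offset 4: leading byte 0xE7 = 11100111 → 3-byte char #2 = E7 99 8D.
Offset 7: leading byte 0xF0 = 11110000 → 4-byte char #3 = F0 BA B8 AD.
Offset 11: leading byte 0xF3 = 11110011 → 4-byte char #4 = F3 B8 93 BA.
Offset 15: leading byte 0xCE = 11001110 → 2-byte char #5 = CE 92.
Leading byte 0xCE = 11001110 matches 110xxxxx → 2-byte sequence.
Byte 1: 0xCE = 11001110, payload 01110 (5 bits).
Byte 2: 0x92 = 10010010 (10xxxxxx ✓), payload 010010.
Concatenate: 01110010010 = 0x392 (11 bits → U+0392).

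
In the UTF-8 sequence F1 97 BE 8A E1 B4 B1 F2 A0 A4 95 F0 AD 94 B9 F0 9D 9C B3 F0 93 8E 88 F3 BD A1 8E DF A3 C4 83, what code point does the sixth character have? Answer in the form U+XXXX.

Offset 0: leading byte 0xF1 = 11110001 → 4-byte char #1 = F1 97 BE 8A.
Offset 4: leading byte 0xE1 = 11100001 → 3-byte char #2 = E1 B4 B1.
Offset 7: leading byte 0xF2 = 11110010 → 4-byte char #3 = F2 A0 A4 95.
Offset 11: leading byte 0xF0 = 11110000 → 4-byte char #4 = F0 AD 94 B9.
Offset 15: leading byte 0xF0 = 11110000 → 4-byte char #5 = F0 9D 9C B3.
Offset 19: leading byte 0xF0 = 11110000 → 4-byte char #6 = F0 93 8E 88.
Leading byte 0xF0 = 11110000 matches 11110xxx → 4-byte sequence.
Byte 1: 0xF0 = 11110000, payload 000 (3 bits).
Byte 2: 0x93 = 10010011 (10xxxxxx ✓), payload 010011.
Byte 3: 0x8E = 10001110 (10xxxxxx ✓), payload 001110.
Byte 4: 0x88 = 10001000 (10xxxxxx ✓), payload 001000.
Concatenate: 000010011001110001000 = 0x13388 (21 bits → U+13388).

U+13388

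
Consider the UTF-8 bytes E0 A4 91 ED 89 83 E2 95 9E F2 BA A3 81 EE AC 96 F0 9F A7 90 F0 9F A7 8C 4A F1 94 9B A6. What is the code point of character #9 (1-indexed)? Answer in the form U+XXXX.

U+546E6

Offset 0: leading byte 0xE0 = 11100000 → 3-byte char #1 = E0 A4 91.
Offset 3: leading byte 0xED = 11101101 → 3-byte char #2 = ED 89 83.
Offset 6: leading byte 0xE2 = 11100010 → 3-byte char #3 = E2 95 9E.
Offset 9: leading byte 0xF2 = 11110010 → 4-byte char #4 = F2 BA A3 81.
Offset 13: leading byte 0xEE = 11101110 → 3-byte char #5 = EE AC 96.
Offset 16: leading byte 0xF0 = 11110000 → 4-byte char #6 = F0 9F A7 90.
Offset 20: leading byte 0xF0 = 11110000 → 4-byte char #7 = F0 9F A7 8C.
Offset 24: leading byte 0x4A = 01001010 → 1-byte char #8 = 4A.
Offset 25: leading byte 0xF1 = 11110001 → 4-byte char #9 = F1 94 9B A6.
Leading byte 0xF1 = 11110001 matches 11110xxx → 4-byte sequence.
Byte 1: 0xF1 = 11110001, payload 001 (3 bits).
Byte 2: 0x94 = 10010100 (10xxxxxx ✓), payload 010100.
Byte 3: 0x9B = 10011011 (10xxxxxx ✓), payload 011011.
Byte 4: 0xA6 = 10100110 (10xxxxxx ✓), payload 100110.
Concatenate: 001010100011011100110 = 0x546E6 (21 bits → U+546E6).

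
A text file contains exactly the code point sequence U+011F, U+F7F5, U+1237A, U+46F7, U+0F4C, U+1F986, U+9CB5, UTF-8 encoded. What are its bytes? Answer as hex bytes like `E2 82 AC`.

U+011F: 2-byte form → C4 9F.
U+F7F5: 3-byte form → EF 9F B5.
U+1237A: 4-byte form → F0 92 8D BA.
U+46F7: 3-byte form → E4 9B B7.
U+0F4C: 3-byte form → E0 BD 8C.
U+1F986: 4-byte form → F0 9F A6 86.
U+9CB5: 3-byte form → E9 B2 B5.
Concatenated (22 bytes): C4 9F EF 9F B5 F0 92 8D BA E4 9B B7 E0 BD 8C F0 9F A6 86 E9 B2 B5.

C4 9F EF 9F B5 F0 92 8D BA E4 9B B7 E0 BD 8C F0 9F A6 86 E9 B2 B5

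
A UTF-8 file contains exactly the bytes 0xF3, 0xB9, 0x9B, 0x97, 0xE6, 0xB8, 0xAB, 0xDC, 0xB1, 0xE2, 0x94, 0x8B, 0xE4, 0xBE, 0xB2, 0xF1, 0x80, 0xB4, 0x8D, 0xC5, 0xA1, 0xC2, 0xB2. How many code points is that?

Byte at offset 0: 0xF3 = 11110011 → 4-byte char (#1). Advance 4.
Byte at offset 4: 0xE6 = 11100110 → 3-byte char (#2). Advance 3.
Byte at offset 7: 0xDC = 11011100 → 2-byte char (#3). Advance 2.
Byte at offset 9: 0xE2 = 11100010 → 3-byte char (#4). Advance 3.
Byte at offset 12: 0xE4 = 11100100 → 3-byte char (#5). Advance 3.
Byte at offset 15: 0xF1 = 11110001 → 4-byte char (#6). Advance 4.
Byte at offset 19: 0xC5 = 11000101 → 2-byte char (#7). Advance 2.
Byte at offset 21: 0xC2 = 11000010 → 2-byte char (#8). Advance 2.
Reached end at offset 23 after 8 code points.

8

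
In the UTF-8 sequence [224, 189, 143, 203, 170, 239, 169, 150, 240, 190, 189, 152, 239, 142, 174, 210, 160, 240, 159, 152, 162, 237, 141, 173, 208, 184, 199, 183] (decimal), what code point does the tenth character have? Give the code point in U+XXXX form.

U+01F7

Offset 0: leading byte 0xE0 = 11100000 → 3-byte char #1 = E0 BD 8F.
Offset 3: leading byte 0xCB = 11001011 → 2-byte char #2 = CB AA.
Offset 5: leading byte 0xEF = 11101111 → 3-byte char #3 = EF A9 96.
Offset 8: leading byte 0xF0 = 11110000 → 4-byte char #4 = F0 BE BD 98.
Offset 12: leading byte 0xEF = 11101111 → 3-byte char #5 = EF 8E AE.
Offset 15: leading byte 0xD2 = 11010010 → 2-byte char #6 = D2 A0.
Offset 17: leading byte 0xF0 = 11110000 → 4-byte char #7 = F0 9F 98 A2.
Offset 21: leading byte 0xED = 11101101 → 3-byte char #8 = ED 8D AD.
Offset 24: leading byte 0xD0 = 11010000 → 2-byte char #9 = D0 B8.
Offset 26: leading byte 0xC7 = 11000111 → 2-byte char #10 = C7 B7.
Leading byte 0xC7 = 11000111 matches 110xxxxx → 2-byte sequence.
Byte 1: 0xC7 = 11000111, payload 00111 (5 bits).
Byte 2: 0xB7 = 10110111 (10xxxxxx ✓), payload 110111.
Concatenate: 00111110111 = 0x1F7 (11 bits → U+01F7).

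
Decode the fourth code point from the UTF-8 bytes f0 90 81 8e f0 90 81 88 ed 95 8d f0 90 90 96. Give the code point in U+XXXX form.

U+10416

Offset 0: leading byte 0xF0 = 11110000 → 4-byte char #1 = F0 90 81 8E.
Offset 4: leading byte 0xF0 = 11110000 → 4-byte char #2 = F0 90 81 88.
Offset 8: leading byte 0xED = 11101101 → 3-byte char #3 = ED 95 8D.
Offset 11: leading byte 0xF0 = 11110000 → 4-byte char #4 = F0 90 90 96.
Leading byte 0xF0 = 11110000 matches 11110xxx → 4-byte sequence.
Byte 1: 0xF0 = 11110000, payload 000 (3 bits).
Byte 2: 0x90 = 10010000 (10xxxxxx ✓), payload 010000.
Byte 3: 0x90 = 10010000 (10xxxxxx ✓), payload 010000.
Byte 4: 0x96 = 10010110 (10xxxxxx ✓), payload 010110.
Concatenate: 000010000010000010110 = 0x10416 (21 bits → U+10416).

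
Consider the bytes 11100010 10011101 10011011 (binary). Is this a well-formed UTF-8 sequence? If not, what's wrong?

valid

Leading byte 0xE2 = 11100010 → 3-byte form.
Continuation bytes 0x9D=10011101, 0x9B=10011011 all match 10xxxxxx.
Decoded value 0x275B is ≥ 0x800 (shortest form) and not a surrogate.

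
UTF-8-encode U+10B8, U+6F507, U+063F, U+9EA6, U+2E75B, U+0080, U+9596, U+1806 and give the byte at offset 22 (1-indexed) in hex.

1-indexed offset 22 is 0-indexed offset 21.
U+10B8 → 3-byte form E1 82 B8 at offsets 0–2.
U+6F507 → 4-byte form F1 AF 94 87 at offsets 3–6.
U+063F → 2-byte form D8 BF at offsets 7–8.
U+9EA6 → 3-byte form E9 BA A6 at offsets 9–11.
U+2E75B → 4-byte form F0 AE 9D 9B at offsets 12–15.
U+0080 → 2-byte form C2 80 at offsets 16–17.
U+9596 → 3-byte form E9 96 96 at offsets 18–20.
U+1806 → 3-byte form E1 A0 86 at offsets 21–23.
Offset 21 falls in char 8's range; it's byte 1 of E1 A0 86 = 0xE1.

0xE1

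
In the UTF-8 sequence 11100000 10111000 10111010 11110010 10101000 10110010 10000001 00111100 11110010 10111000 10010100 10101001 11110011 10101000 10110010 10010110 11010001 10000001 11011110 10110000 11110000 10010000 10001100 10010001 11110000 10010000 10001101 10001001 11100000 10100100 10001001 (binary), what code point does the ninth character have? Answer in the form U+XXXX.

Offset 0: leading byte 0xE0 = 11100000 → 3-byte char #1 = E0 B8 BA.
Offset 3: leading byte 0xF2 = 11110010 → 4-byte char #2 = F2 A8 B2 81.
Offset 7: leading byte 0x3C = 00111100 → 1-byte char #3 = 3C.
Offset 8: leading byte 0xF2 = 11110010 → 4-byte char #4 = F2 B8 94 A9.
Offset 12: leading byte 0xF3 = 11110011 → 4-byte char #5 = F3 A8 B2 96.
Offset 16: leading byte 0xD1 = 11010001 → 2-byte char #6 = D1 81.
Offset 18: leading byte 0xDE = 11011110 → 2-byte char #7 = DE B0.
Offset 20: leading byte 0xF0 = 11110000 → 4-byte char #8 = F0 90 8C 91.
Offset 24: leading byte 0xF0 = 11110000 → 4-byte char #9 = F0 90 8D 89.
Leading byte 0xF0 = 11110000 matches 11110xxx → 4-byte sequence.
Byte 1: 0xF0 = 11110000, payload 000 (3 bits).
Byte 2: 0x90 = 10010000 (10xxxxxx ✓), payload 010000.
Byte 3: 0x8D = 10001101 (10xxxxxx ✓), payload 001101.
Byte 4: 0x89 = 10001001 (10xxxxxx ✓), payload 001001.
Concatenate: 000010000001101001001 = 0x10349 (21 bits → U+10349).

U+10349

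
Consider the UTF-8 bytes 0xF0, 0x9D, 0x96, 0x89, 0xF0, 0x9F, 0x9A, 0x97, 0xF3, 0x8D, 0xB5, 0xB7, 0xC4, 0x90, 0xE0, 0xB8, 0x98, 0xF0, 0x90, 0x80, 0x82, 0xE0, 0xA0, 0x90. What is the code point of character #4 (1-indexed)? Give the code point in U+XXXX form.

Offset 0: leading byte 0xF0 = 11110000 → 4-byte char #1 = F0 9D 96 89.
Offset 4: leading byte 0xF0 = 11110000 → 4-byte char #2 = F0 9F 9A 97.
Offset 8: leading byte 0xF3 = 11110011 → 4-byte char #3 = F3 8D B5 B7.
Offset 12: leading byte 0xC4 = 11000100 → 2-byte char #4 = C4 90.
Leading byte 0xC4 = 11000100 matches 110xxxxx → 2-byte sequence.
Byte 1: 0xC4 = 11000100, payload 00100 (5 bits).
Byte 2: 0x90 = 10010000 (10xxxxxx ✓), payload 010000.
Concatenate: 00100010000 = 0x110 (11 bits → U+0110).

U+0110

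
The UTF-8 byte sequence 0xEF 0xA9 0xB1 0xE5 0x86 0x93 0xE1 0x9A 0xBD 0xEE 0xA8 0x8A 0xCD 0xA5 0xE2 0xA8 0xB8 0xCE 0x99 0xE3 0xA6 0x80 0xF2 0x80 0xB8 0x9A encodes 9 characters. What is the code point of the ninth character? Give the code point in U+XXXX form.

Offset 0: leading byte 0xEF = 11101111 → 3-byte char #1 = EF A9 B1.
Offset 3: leading byte 0xE5 = 11100101 → 3-byte char #2 = E5 86 93.
Offset 6: leading byte 0xE1 = 11100001 → 3-byte char #3 = E1 9A BD.
Offset 9: leading byte 0xEE = 11101110 → 3-byte char #4 = EE A8 8A.
Offset 12: leading byte 0xCD = 11001101 → 2-byte char #5 = CD A5.
Offset 14: leading byte 0xE2 = 11100010 → 3-byte char #6 = E2 A8 B8.
Offset 17: leading byte 0xCE = 11001110 → 2-byte char #7 = CE 99.
Offset 19: leading byte 0xE3 = 11100011 → 3-byte char #8 = E3 A6 80.
Offset 22: leading byte 0xF2 = 11110010 → 4-byte char #9 = F2 80 B8 9A.
Leading byte 0xF2 = 11110010 matches 11110xxx → 4-byte sequence.
Byte 1: 0xF2 = 11110010, payload 010 (3 bits).
Byte 2: 0x80 = 10000000 (10xxxxxx ✓), payload 000000.
Byte 3: 0xB8 = 10111000 (10xxxxxx ✓), payload 111000.
Byte 4: 0x9A = 10011010 (10xxxxxx ✓), payload 011010.
Concatenate: 010000000111000011010 = 0x80E1A (21 bits → U+80E1A).

U+80E1A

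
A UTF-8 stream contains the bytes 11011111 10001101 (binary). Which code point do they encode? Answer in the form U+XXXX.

U+07CD

Leading byte 0xDF = 11011111 matches 110xxxxx → 2-byte sequence.
Byte 1: 0xDF = 11011111, payload 11111 (5 bits).
Byte 2: 0x8D = 10001101 (10xxxxxx ✓), payload 001101.
Concatenate: 11111001101 = 0x7CD (11 bits → U+07CD).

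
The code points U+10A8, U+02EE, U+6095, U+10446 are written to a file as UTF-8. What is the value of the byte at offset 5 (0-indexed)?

U+10A8 → 3-byte form E1 82 A8 at offsets 0–2.
U+02EE → 2-byte form CB AE at offsets 3–4.
U+6095 → 3-byte form E6 82 95 at offsets 5–7.
Offset 5 falls in char 3's range; it's byte 1 of E6 82 95 = 0xE6.

0xE6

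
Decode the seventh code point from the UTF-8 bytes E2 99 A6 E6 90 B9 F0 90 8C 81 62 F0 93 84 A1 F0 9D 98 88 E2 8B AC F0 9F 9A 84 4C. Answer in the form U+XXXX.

U+22EC

Offset 0: leading byte 0xE2 = 11100010 → 3-byte char #1 = E2 99 A6.
Offset 3: leading byte 0xE6 = 11100110 → 3-byte char #2 = E6 90 B9.
Offset 6: leading byte 0xF0 = 11110000 → 4-byte char #3 = F0 90 8C 81.
Offset 10: leading byte 0x62 = 01100010 → 1-byte char #4 = 62.
Offset 11: leading byte 0xF0 = 11110000 → 4-byte char #5 = F0 93 84 A1.
Offset 15: leading byte 0xF0 = 11110000 → 4-byte char #6 = F0 9D 98 88.
Offset 19: leading byte 0xE2 = 11100010 → 3-byte char #7 = E2 8B AC.
Leading byte 0xE2 = 11100010 matches 1110xxxx → 3-byte sequence.
Byte 1: 0xE2 = 11100010, payload 0010 (4 bits).
Byte 2: 0x8B = 10001011 (10xxxxxx ✓), payload 001011.
Byte 3: 0xAC = 10101100 (10xxxxxx ✓), payload 101100.
Concatenate: 0010001011101100 = 0x22EC (16 bits → U+22EC).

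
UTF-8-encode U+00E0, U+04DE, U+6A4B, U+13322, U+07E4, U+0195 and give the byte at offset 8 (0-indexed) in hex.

0x93

U+00E0 → 2-byte form C3 A0 at offsets 0–1.
U+04DE → 2-byte form D3 9E at offsets 2–3.
U+6A4B → 3-byte form E6 A9 8B at offsets 4–6.
U+13322 → 4-byte form F0 93 8C A2 at offsets 7–10.
Offset 8 falls in char 4's range; it's byte 2 of F0 93 8C A2 = 0x93.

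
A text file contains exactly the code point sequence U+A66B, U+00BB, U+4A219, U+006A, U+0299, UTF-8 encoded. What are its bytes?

U+A66B: 3-byte form → EA 99 AB.
U+00BB: 2-byte form → C2 BB.
U+4A219: 4-byte form → F1 8A 88 99.
U+006A: 1-byte form → 6A.
U+0299: 2-byte form → CA 99.
Concatenated (12 bytes): EA 99 AB C2 BB F1 8A 88 99 6A CA 99.

EA 99 AB C2 BB F1 8A 88 99 6A CA 99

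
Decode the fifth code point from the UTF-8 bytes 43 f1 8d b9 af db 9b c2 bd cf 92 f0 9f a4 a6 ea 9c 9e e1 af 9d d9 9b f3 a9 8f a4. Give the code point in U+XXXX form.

Offset 0: leading byte 0x43 = 01000011 → 1-byte char #1 = 43.
Offset 1: leading byte 0xF1 = 11110001 → 4-byte char #2 = F1 8D B9 AF.
Offset 5: leading byte 0xDB = 11011011 → 2-byte char #3 = DB 9B.
Offset 7: leading byte 0xC2 = 11000010 → 2-byte char #4 = C2 BD.
Offset 9: leading byte 0xCF = 11001111 → 2-byte char #5 = CF 92.
Leading byte 0xCF = 11001111 matches 110xxxxx → 2-byte sequence.
Byte 1: 0xCF = 11001111, payload 01111 (5 bits).
Byte 2: 0x92 = 10010010 (10xxxxxx ✓), payload 010010.
Concatenate: 01111010010 = 0x3D2 (11 bits → U+03D2).

U+03D2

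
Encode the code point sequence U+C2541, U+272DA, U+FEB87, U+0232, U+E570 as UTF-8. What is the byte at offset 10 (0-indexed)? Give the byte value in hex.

U+C2541 → 4-byte form F3 82 95 81 at offsets 0–3.
U+272DA → 4-byte form F0 A7 8B 9A at offsets 4–7.
U+FEB87 → 4-byte form F3 BE AE 87 at offsets 8–11.
Offset 10 falls in char 3's range; it's byte 3 of F3 BE AE 87 = 0xAE.

0xAE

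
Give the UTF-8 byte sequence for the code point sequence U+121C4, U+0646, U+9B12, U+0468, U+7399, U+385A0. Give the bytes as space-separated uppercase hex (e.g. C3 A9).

U+121C4: 4-byte form → F0 92 87 84.
U+0646: 2-byte form → D9 86.
U+9B12: 3-byte form → E9 AC 92.
U+0468: 2-byte form → D1 A8.
U+7399: 3-byte form → E7 8E 99.
U+385A0: 4-byte form → F0 B8 96 A0.
Concatenated (18 bytes): F0 92 87 84 D9 86 E9 AC 92 D1 A8 E7 8E 99 F0 B8 96 A0.

F0 92 87 84 D9 86 E9 AC 92 D1 A8 E7 8E 99 F0 B8 96 A0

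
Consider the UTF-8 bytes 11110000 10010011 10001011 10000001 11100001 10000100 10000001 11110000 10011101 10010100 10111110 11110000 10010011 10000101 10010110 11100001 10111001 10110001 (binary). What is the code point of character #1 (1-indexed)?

Offset 0: leading byte 0xF0 = 11110000 → 4-byte char #1 = F0 93 8B 81.
Leading byte 0xF0 = 11110000 matches 11110xxx → 4-byte sequence.
Byte 1: 0xF0 = 11110000, payload 000 (3 bits).
Byte 2: 0x93 = 10010011 (10xxxxxx ✓), payload 010011.
Byte 3: 0x8B = 10001011 (10xxxxxx ✓), payload 001011.
Byte 4: 0x81 = 10000001 (10xxxxxx ✓), payload 000001.
Concatenate: 000010011001011000001 = 0x132C1 (21 bits → U+132C1).

U+132C1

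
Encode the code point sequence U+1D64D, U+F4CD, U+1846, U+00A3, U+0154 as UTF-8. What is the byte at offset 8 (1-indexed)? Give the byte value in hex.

1-indexed offset 8 is 0-indexed offset 7.
U+1D64D → 4-byte form F0 9D 99 8D at offsets 0–3.
U+F4CD → 3-byte form EF 93 8D at offsets 4–6.
U+1846 → 3-byte form E1 A1 86 at offsets 7–9.
Offset 7 falls in char 3's range; it's byte 1 of E1 A1 86 = 0xE1.

0xE1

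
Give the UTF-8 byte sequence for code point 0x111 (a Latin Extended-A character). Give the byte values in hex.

U+0111 = 0x111 = 273 decimal. In range U+0080–U+07FF → 2-byte form: 110xxxxx 10xxxxxx.
Binary (11 bits): 00100010001.
Split 5+6: 00100 | 010001.
Byte 1: 11000100 = 0xC4.
Byte 2: 10010001 = 0x91.

C4 91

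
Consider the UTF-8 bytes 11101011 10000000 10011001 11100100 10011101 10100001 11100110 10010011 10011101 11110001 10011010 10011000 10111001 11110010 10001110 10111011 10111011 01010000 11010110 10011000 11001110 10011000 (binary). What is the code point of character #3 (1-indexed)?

Offset 0: leading byte 0xEB = 11101011 → 3-byte char #1 = EB 80 99.
Offset 3: leading byte 0xE4 = 11100100 → 3-byte char #2 = E4 9D A1.
Offset 6: leading byte 0xE6 = 11100110 → 3-byte char #3 = E6 93 9D.
Leading byte 0xE6 = 11100110 matches 1110xxxx → 3-byte sequence.
Byte 1: 0xE6 = 11100110, payload 0110 (4 bits).
Byte 2: 0x93 = 10010011 (10xxxxxx ✓), payload 010011.
Byte 3: 0x9D = 10011101 (10xxxxxx ✓), payload 011101.
Concatenate: 0110010011011101 = 0x64DD (16 bits → U+64DD).

U+64DD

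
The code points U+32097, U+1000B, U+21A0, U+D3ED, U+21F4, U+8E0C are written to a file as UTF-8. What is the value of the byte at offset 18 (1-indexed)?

0xE8

1-indexed offset 18 is 0-indexed offset 17.
U+32097 → 4-byte form F0 B2 82 97 at offsets 0–3.
U+1000B → 4-byte form F0 90 80 8B at offsets 4–7.
U+21A0 → 3-byte form E2 86 A0 at offsets 8–10.
U+D3ED → 3-byte form ED 8F AD at offsets 11–13.
U+21F4 → 3-byte form E2 87 B4 at offsets 14–16.
U+8E0C → 3-byte form E8 B8 8C at offsets 17–19.
Offset 17 falls in char 6's range; it's byte 1 of E8 B8 8C = 0xE8.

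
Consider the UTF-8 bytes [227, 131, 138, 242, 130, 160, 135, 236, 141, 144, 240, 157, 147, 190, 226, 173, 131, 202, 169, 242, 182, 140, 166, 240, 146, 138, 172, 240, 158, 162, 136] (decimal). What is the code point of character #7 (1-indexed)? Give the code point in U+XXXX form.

U+B6326

Offset 0: leading byte 0xE3 = 11100011 → 3-byte char #1 = E3 83 8A.
Offset 3: leading byte 0xF2 = 11110010 → 4-byte char #2 = F2 82 A0 87.
Offset 7: leading byte 0xEC = 11101100 → 3-byte char #3 = EC 8D 90.
Offset 10: leading byte 0xF0 = 11110000 → 4-byte char #4 = F0 9D 93 BE.
Offset 14: leading byte 0xE2 = 11100010 → 3-byte char #5 = E2 AD 83.
Offset 17: leading byte 0xCA = 11001010 → 2-byte char #6 = CA A9.
Offset 19: leading byte 0xF2 = 11110010 → 4-byte char #7 = F2 B6 8C A6.
Leading byte 0xF2 = 11110010 matches 11110xxx → 4-byte sequence.
Byte 1: 0xF2 = 11110010, payload 010 (3 bits).
Byte 2: 0xB6 = 10110110 (10xxxxxx ✓), payload 110110.
Byte 3: 0x8C = 10001100 (10xxxxxx ✓), payload 001100.
Byte 4: 0xA6 = 10100110 (10xxxxxx ✓), payload 100110.
Concatenate: 010110110001100100110 = 0xB6326 (21 bits → U+B6326).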